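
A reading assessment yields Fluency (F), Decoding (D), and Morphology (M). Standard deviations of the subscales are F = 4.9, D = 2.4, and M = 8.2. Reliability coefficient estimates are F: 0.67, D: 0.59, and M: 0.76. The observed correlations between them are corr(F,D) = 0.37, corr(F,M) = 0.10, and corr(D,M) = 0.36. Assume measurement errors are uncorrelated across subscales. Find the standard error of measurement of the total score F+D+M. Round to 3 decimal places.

Var(total) = 97.01 + 30.908 = 127.918.
True-score variance = 70.5875 + 30.908 = 101.495, so reliability = 0.7934.
Error variance = 127.918 − 101.495 = 26.4225; SEM = √26.4225 = 5.140.

5.140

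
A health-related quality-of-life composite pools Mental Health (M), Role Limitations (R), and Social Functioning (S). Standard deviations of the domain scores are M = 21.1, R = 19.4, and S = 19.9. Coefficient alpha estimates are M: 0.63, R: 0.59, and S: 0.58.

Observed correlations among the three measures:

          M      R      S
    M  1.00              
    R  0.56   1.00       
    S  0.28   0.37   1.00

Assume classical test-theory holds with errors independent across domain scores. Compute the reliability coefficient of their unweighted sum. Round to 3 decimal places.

Var(M+R+S) = 21.1² + 19.4² + 19.9² + 2·[21.1·19.4·0.56 + 21.1·19.9·0.28 + 19.4·19.9·0.37] = 1217.58 + 979.284 = 2196.86.
Under uncorrelated errors the observed covariances equal the true-score covariances, so only the own-variance terms attenuate.
True-score variance = [21.1²·0.63 + 19.4²·0.59 + 19.9²·0.58] + 979.284 = 732.22 + 979.284 = 1711.5.
Reliability = 1711.5 / 2196.86 = 0.779.

0.779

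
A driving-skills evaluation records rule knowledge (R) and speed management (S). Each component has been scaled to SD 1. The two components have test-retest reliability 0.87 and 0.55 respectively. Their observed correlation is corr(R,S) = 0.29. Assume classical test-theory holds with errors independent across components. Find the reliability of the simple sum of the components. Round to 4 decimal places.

Var(R+S) = 2 + 2·[0.29] = 2 + 0.58 = 2.58.
Under uncorrelated errors the observed covariances equal the true-score covariances, so only the own-variance terms attenuate.
True-score variance = [0.87 + 0.55] + 0.58 = 1.42 + 0.58 = 2.
Reliability = 2 / 2.58 = 0.7752.

0.7752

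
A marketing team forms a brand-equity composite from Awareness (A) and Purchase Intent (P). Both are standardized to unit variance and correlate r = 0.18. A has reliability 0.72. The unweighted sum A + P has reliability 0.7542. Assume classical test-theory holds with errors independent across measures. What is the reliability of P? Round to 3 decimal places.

0.700

Var(A+P) = 2 + 2·0.18 = 2.360.
True-score variance = ρ_A + ρ_P + 2·0.18, so 0.7542 = (0.72 + ρ_P + 0.36) / 2.360.
ρ_P = 0.7542·2.360 − 0.72 − 0.36 = 0.700.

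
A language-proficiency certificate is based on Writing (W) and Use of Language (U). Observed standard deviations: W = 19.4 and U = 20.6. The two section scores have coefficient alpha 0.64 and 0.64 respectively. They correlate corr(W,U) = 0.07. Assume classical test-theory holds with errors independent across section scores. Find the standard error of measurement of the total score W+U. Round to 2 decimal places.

Var(total) = 800.72 + 55.9496 = 856.67.
True-score variance = 512.461 + 55.9496 = 568.41, so reliability = 0.6635.
Error variance = 856.67 − 568.41 = 288.259; SEM = √288.259 = 16.98.

16.98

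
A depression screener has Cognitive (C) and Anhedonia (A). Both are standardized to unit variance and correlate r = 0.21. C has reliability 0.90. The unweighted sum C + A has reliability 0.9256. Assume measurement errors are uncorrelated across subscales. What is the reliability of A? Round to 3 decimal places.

0.920

Var(C+A) = 2 + 2·0.21 = 2.420.
True-score variance = ρ_C + ρ_A + 2·0.21, so 0.9256 = (0.90 + ρ_A + 0.42) / 2.420.
ρ_A = 0.9256·2.420 − 0.90 − 0.42 = 0.920.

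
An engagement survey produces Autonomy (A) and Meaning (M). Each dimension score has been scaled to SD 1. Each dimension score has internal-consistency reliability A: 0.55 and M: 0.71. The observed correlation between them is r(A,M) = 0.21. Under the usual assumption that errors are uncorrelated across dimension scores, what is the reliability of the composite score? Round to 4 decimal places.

0.6942

Var(A+M) = 2 + 2·[0.21] = 2 + 0.42 = 2.42.
With uncorrelated errors the cross-covariances are all true-score covariance, so they carry over unchanged; only the diagonal terms shrink to ρᵢσᵢ².
True-score variance = [0.55 + 0.71] + 0.42 = 1.26 + 0.42 = 1.68.
Reliability = 1.68 / 2.42 = 0.6942.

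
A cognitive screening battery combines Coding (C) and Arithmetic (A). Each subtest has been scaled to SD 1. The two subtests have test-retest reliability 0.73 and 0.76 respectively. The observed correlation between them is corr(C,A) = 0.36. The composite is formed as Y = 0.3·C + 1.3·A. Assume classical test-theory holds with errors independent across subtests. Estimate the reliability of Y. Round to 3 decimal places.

0.791

Var(Y) = 0.3² + 1.3² + 2·[0.39·0.36] = 1.78 + 0.2808 = 2.0608.
Because errors are independent across components, Cov(Tᵢ,Tⱼ) = Cov(Xᵢ,Xⱼ); the off-diagonal part of the true-score variance is the same as above.
True-score variance = [0.3²·0.73 + 1.3²·0.76] + 0.2808 = 1.3501 + 0.2808 = 1.6309.
Reliability = 1.6309 / 2.0608 = 0.791.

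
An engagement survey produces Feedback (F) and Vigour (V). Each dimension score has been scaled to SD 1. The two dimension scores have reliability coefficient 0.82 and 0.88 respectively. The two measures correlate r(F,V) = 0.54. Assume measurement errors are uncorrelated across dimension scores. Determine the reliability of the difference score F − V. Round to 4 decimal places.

0.6739

Var(F−V) = 1 + 1 − 2·0.54 = 2 − 1.08 = 0.92.
Because errors are independent across components, Cov(Tᵢ,Tⱼ) = Cov(Xᵢ,Xⱼ); the off-diagonal part of the true-score variance is the same as above.
True-score variance = [0.82 + 0.88] − 1.08 = 1.7 − 1.08 = 0.62.
Reliability = 0.62 / 0.92 = 0.6739.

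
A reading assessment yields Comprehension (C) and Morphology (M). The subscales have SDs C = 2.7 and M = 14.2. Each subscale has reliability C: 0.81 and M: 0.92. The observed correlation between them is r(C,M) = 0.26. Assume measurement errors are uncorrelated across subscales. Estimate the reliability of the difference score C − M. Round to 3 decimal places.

Var(C−M) = 2.7² + 14.2² − 2·2.7·14.2·0.26 = 208.93 − 19.9368 = 188.993.
With uncorrelated errors the cross-covariances are all true-score covariance, so they carry over unchanged; only the diagonal terms shrink to ρᵢσᵢ².
True-score variance = [2.7²·0.81 + 14.2²·0.92] − 19.9368 = 191.414 − 19.9368 = 171.477.
Reliability = 171.477 / 188.993 = 0.907.

0.907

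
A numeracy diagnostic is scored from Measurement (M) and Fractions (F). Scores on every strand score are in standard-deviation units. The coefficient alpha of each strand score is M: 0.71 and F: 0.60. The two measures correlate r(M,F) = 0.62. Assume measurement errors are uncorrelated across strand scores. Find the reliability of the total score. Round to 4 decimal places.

Var(M+F) = 2 + 2·[0.62] = 2 + 1.24 = 3.24.
Under uncorrelated errors the observed covariances equal the true-score covariances, so only the own-variance terms attenuate.
True-score variance = [0.71 + 0.60] + 1.24 = 1.31 + 1.24 = 2.55.
Reliability = 2.55 / 3.24 = 0.7870.

0.7870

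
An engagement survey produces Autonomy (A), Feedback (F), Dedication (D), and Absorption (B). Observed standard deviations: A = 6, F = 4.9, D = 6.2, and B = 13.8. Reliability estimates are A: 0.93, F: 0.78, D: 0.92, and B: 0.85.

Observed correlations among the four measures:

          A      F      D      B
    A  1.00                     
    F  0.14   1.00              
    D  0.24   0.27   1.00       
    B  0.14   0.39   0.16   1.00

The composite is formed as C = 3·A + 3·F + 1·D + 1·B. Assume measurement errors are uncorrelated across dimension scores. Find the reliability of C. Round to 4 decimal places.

0.9152

Var(C) = 3²·6² + 3²·4.9² + 6.2² + 13.8² + 2·[9·6·4.9·0.14 + 3·6·6.2·0.24 + 3·6·13.8·0.14 + 3·4.9·6.2·0.27 + 3·4.9·13.8·0.39 + 6.2·13.8·0.16] = 768.97 + 432.034 = 1201.
With uncorrelated errors the cross-covariances are all true-score covariance, so they carry over unchanged; only the diagonal terms shrink to ρᵢσᵢ².
True-score variance = [3²·6²·0.93 + 3²·4.9²·0.78 + 6.2²·0.92 + 13.8²·0.85] + 432.034 = 667.109 + 432.034 = 1099.14.
Reliability = 1099.14 / 1201 = 0.9152.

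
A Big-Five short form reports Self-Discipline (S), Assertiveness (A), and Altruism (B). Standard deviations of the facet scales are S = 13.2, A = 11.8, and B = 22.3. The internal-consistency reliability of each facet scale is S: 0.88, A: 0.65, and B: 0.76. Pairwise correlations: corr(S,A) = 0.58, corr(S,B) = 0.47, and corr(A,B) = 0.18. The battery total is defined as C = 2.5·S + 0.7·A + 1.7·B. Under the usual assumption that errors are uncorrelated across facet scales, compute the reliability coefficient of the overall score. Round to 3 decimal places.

0.881

Var(C) = 2.5²·13.2² + 0.7²·11.8² + 1.7²·22.3² + 2·[1.75·13.2·11.8·0.58 + 4.25·13.2·22.3·0.47 + 1.19·11.8·22.3·0.18] = 2594.4 + 1604.89 = 4199.29.
Under uncorrelated errors the observed covariances equal the true-score covariances, so only the own-variance terms attenuate.
True-score variance = [2.5²·13.2²·0.88 + 0.7²·11.8²·0.65 + 1.7²·22.3²·0.76] + 1604.89 = 2094.92 + 1604.89 = 3699.81.
Reliability = 3699.81 / 4199.29 = 0.881.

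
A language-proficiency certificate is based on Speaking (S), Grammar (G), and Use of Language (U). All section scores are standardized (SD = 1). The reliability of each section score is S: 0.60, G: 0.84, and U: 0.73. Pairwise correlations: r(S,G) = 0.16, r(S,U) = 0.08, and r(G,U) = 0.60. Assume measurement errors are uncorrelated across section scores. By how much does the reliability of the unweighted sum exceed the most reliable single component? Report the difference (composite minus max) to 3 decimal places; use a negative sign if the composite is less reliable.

-0.017

Var(sum) = 3 + 1.68 = 4.68; true-score variance = 2.17 + 1.68 = 3.85; composite reliability = 0.8226.
Max component reliability = 0.8400.
Difference = 0.8226 − 0.8400 = -0.017.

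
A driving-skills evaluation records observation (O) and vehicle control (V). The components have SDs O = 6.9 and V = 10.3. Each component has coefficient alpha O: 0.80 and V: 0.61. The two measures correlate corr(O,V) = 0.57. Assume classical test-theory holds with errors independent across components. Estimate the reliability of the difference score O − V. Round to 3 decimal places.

Var(O−V) = 6.9² + 10.3² − 2·6.9·10.3·0.57 = 153.7 − 81.0198 = 72.6802.
With uncorrelated errors the cross-covariances are all true-score covariance, so they carry over unchanged; only the diagonal terms shrink to ρᵢσᵢ².
True-score variance = [6.9²·0.80 + 10.3²·0.61] − 81.0198 = 102.803 − 81.0198 = 21.7831.
Reliability = 21.7831 / 72.6802 = 0.300.

0.300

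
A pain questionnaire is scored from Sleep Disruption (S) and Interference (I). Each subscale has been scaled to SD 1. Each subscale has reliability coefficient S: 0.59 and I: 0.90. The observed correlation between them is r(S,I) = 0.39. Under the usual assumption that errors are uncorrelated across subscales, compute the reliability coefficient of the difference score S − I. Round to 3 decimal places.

0.582

Var(S−I) = 1 + 1 − 2·0.39 = 2 − 0.78 = 1.22.
Because errors are independent across components, Cov(Tᵢ,Tⱼ) = Cov(Xᵢ,Xⱼ); the off-diagonal part of the true-score variance is the same as above.
True-score variance = [0.59 + 0.90] − 0.78 = 1.49 − 0.78 = 0.71.
Reliability = 0.71 / 1.22 = 0.582.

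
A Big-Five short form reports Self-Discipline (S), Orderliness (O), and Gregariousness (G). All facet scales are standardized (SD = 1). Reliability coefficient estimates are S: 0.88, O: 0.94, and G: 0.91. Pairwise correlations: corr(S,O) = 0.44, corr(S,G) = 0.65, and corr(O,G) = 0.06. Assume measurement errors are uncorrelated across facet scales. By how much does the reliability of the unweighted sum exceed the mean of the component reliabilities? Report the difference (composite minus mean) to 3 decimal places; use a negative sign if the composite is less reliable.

Var(sum) = 3 + 2.3 = 5.3; true-score variance = 2.73 + 2.3 = 5.03; composite reliability = 0.9491.
Mean component reliability = 0.9100.
Difference = 0.9491 − 0.9100 = 0.039.

0.039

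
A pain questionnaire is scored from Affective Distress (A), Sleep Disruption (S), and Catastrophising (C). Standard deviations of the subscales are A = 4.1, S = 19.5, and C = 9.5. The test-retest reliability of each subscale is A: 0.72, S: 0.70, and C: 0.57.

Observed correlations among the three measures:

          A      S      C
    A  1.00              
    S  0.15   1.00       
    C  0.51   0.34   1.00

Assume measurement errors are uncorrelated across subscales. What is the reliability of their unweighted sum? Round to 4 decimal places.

0.7672

Var(A+S+C) = 4.1² + 19.5² + 9.5² + 2·[4.1·19.5·0.15 + 4.1·9.5·0.51 + 19.5·9.5·0.34] = 487.31 + 189.684 = 676.994.
With uncorrelated errors the cross-covariances are all true-score covariance, so they carry over unchanged; only the diagonal terms shrink to ρᵢσᵢ².
True-score variance = [4.1²·0.72 + 19.5²·0.70 + 9.5²·0.57] + 189.684 = 329.721 + 189.684 = 519.405.
Reliability = 519.405 / 676.994 = 0.7672.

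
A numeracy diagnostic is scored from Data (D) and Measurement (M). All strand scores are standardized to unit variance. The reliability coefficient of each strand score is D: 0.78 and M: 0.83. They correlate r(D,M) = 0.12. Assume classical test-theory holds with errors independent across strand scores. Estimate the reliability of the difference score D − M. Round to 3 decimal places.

0.778

Var(D−M) = 1 + 1 − 2·0.12 = 2 − 0.24 = 1.76.
Because errors are independent across components, Cov(Tᵢ,Tⱼ) = Cov(Xᵢ,Xⱼ); the off-diagonal part of the true-score variance is the same as above.
True-score variance = [0.78 + 0.83] − 0.24 = 1.61 − 0.24 = 1.37.
Reliability = 1.37 / 1.76 = 0.778.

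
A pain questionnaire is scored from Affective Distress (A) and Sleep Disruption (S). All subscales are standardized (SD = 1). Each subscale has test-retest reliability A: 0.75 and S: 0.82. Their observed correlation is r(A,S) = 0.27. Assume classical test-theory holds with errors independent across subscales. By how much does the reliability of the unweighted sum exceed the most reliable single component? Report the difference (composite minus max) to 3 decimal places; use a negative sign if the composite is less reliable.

Var(sum) = 2 + 0.54 = 2.54; true-score variance = 1.57 + 0.54 = 2.11; composite reliability = 0.8307.
Max component reliability = 0.8200.
Difference = 0.8307 − 0.8200 = 0.011.

0.011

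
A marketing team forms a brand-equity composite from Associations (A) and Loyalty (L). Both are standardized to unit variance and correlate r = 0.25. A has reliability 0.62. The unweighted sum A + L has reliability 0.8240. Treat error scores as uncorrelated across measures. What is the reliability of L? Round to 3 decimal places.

0.940

Var(A+L) = 2 + 2·0.25 = 2.500.
True-score variance = ρ_A + ρ_L + 2·0.25, so 0.8240 = (0.62 + ρ_L + 0.50) / 2.500.
ρ_L = 0.8240·2.500 − 0.62 − 0.50 = 0.940.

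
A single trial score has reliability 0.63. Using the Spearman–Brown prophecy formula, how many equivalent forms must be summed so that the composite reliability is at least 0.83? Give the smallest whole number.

k ≥ ρ*(1−ρ₁)/(ρ₁(1−ρ*)) = 0.83·0.37 / (0.63·0.17) = 2.867.
Smallest integer k = 3.

3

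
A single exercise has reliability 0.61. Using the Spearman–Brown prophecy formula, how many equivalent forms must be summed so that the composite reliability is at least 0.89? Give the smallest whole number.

6

k ≥ ρ*(1−ρ₁)/(ρ₁(1−ρ*)) = 0.89·0.39 / (0.61·0.11) = 5.173.
Smallest integer k = 6.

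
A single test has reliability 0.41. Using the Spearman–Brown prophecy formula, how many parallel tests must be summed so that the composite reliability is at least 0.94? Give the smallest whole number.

k ≥ ρ*(1−ρ₁)/(ρ₁(1−ρ*)) = 0.94·0.59 / (0.41·0.06) = 22.545.
Smallest integer k = 23.

23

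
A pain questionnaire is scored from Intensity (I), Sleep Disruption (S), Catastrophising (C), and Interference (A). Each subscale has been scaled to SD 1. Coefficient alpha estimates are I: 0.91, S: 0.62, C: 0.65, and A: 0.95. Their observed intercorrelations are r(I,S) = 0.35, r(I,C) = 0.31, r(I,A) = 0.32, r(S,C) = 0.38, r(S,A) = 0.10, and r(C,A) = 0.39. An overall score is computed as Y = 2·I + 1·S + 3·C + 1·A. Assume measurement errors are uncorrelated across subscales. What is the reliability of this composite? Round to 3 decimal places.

0.850

Var(Y) = 2² + 1 + 3² + 1 + 2·[2·0.35 + 6·0.31 + 2·0.32 + 3·0.38 + 0.10 + 3·0.39] = 15 + 11.22 = 26.22.
With uncorrelated errors the cross-covariances are all true-score covariance, so they carry over unchanged; only the diagonal terms shrink to ρᵢσᵢ².
True-score variance = [2²·0.91 + 0.62 + 3²·0.65 + 0.95] + 11.22 = 11.06 + 11.22 = 22.28.
Reliability = 22.28 / 26.22 = 0.850.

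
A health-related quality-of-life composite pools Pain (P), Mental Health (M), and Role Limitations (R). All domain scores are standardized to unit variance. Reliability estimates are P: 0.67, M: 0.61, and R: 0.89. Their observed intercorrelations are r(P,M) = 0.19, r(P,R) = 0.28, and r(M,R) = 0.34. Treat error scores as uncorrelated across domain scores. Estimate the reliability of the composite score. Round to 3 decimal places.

Var(P+M+R) = 3 + 2·[0.19 + 0.28 + 0.34] = 3 + 1.62 = 4.62.
With uncorrelated errors the cross-covariances are all true-score covariance, so they carry over unchanged; only the diagonal terms shrink to ρᵢσᵢ².
True-score variance = [0.67 + 0.61 + 0.89] + 1.62 = 2.17 + 1.62 = 3.79.
Reliability = 3.79 / 4.62 = 0.820.

0.820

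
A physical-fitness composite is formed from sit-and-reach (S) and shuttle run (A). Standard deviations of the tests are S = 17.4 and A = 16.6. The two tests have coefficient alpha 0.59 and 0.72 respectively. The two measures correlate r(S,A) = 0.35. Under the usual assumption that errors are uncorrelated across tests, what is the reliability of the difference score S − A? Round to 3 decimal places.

Var(S−A) = 17.4² + 16.6² − 2·17.4·16.6·0.35 = 578.32 − 202.188 = 376.132.
With uncorrelated errors the cross-covariances are all true-score covariance, so they carry over unchanged; only the diagonal terms shrink to ρᵢσᵢ².
True-score variance = [17.4²·0.59 + 16.6²·0.72] − 202.188 = 377.032 − 202.188 = 174.844.
Reliability = 174.844 / 376.132 = 0.465.

0.465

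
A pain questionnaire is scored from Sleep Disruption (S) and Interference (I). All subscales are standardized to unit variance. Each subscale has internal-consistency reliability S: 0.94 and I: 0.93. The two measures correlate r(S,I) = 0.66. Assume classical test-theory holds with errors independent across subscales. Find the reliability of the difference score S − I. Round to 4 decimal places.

0.8088

Var(S−I) = 1 + 1 − 2·0.66 = 2 − 1.32 = 0.68.
With uncorrelated errors the cross-covariances are all true-score covariance, so they carry over unchanged; only the diagonal terms shrink to ρᵢσᵢ².
True-score variance = [0.94 + 0.93] − 1.32 = 1.87 − 1.32 = 0.55.
Reliability = 0.55 / 0.68 = 0.8088.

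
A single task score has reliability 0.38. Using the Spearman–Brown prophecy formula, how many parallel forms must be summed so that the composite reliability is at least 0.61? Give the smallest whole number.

3

k ≥ ρ*(1−ρ₁)/(ρ₁(1−ρ*)) = 0.61·0.62 / (0.38·0.39) = 2.552.
Smallest integer k = 3.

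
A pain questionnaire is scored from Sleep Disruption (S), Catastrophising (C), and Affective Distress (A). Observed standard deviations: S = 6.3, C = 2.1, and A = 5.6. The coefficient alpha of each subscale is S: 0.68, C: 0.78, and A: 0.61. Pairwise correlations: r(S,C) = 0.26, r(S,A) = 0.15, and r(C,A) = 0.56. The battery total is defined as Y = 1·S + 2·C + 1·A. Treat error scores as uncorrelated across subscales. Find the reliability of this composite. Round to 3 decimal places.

Var(Y) = 6.3² + 2²·2.1² + 5.6² + 2·[2·6.3·2.1·0.26 + 6.3·5.6·0.15 + 2·2.1·5.6·0.56] = 88.69 + 50.6856 = 139.376.
Under uncorrelated errors the observed covariances equal the true-score covariances, so only the own-variance terms attenuate.
True-score variance = [6.3²·0.68 + 2²·2.1²·0.78 + 5.6²·0.61] + 50.6856 = 59.878 + 50.6856 = 110.564.
Reliability = 110.564 / 139.376 = 0.793.

0.793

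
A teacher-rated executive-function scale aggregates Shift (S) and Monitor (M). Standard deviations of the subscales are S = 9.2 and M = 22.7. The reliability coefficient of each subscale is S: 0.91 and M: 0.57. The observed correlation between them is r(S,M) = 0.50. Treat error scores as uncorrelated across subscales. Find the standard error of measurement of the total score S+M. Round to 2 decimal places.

15.14

Var(total) = 599.93 + 208.84 = 808.77.
True-score variance = 370.738 + 208.84 = 579.578, so reliability = 0.7166.
Error variance = 808.77 − 579.578 = 229.192; SEM = √229.192 = 15.14.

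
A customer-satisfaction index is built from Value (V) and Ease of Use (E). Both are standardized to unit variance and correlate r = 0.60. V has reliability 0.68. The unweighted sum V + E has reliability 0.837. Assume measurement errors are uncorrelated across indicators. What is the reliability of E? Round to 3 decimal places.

Var(V+E) = 2 + 2·0.60 = 3.200.
True-score variance = ρ_V + ρ_E + 2·0.60, so 0.837 = (0.68 + ρ_E + 1.20) / 3.200.
ρ_E = 0.837·3.200 − 0.68 − 1.20 = 0.798.

0.798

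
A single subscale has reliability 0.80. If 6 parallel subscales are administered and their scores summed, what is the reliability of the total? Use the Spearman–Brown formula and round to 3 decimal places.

0.960

ρ_k = kρ / (1 + (k−1)ρ) = 6·0.80 / (1 + 5·0.80) = 4.800 / 5.000 = 0.960.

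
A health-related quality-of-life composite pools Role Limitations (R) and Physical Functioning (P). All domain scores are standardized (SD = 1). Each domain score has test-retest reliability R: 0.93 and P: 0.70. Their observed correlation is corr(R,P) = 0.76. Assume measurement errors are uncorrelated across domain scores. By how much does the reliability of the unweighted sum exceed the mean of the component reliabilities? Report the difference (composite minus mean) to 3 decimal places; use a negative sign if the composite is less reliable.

Var(sum) = 2 + 1.52 = 3.52; true-score variance = 1.63 + 1.52 = 3.15; composite reliability = 0.8949.
Mean component reliability = 0.8150.
Difference = 0.8949 − 0.8150 = 0.080.

0.080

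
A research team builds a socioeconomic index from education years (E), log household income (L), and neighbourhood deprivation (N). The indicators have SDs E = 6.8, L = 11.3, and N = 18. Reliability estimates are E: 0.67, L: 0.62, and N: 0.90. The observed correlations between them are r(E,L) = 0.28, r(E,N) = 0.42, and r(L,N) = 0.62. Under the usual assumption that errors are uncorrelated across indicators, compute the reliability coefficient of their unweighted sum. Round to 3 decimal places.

0.893

Var(E+L+N) = 6.8² + 11.3² + 18² + 2·[6.8·11.3·0.28 + 6.8·18·0.42 + 11.3·18·0.62] = 497.93 + 398.062 = 895.992.
Because errors are independent across components, Cov(Tᵢ,Tⱼ) = Cov(Xᵢ,Xⱼ); the off-diagonal part of the true-score variance is the same as above.
True-score variance = [6.8²·0.67 + 11.3²·0.62 + 18²·0.90] + 398.062 = 401.749 + 398.062 = 799.811.
Reliability = 799.811 / 895.992 = 0.893.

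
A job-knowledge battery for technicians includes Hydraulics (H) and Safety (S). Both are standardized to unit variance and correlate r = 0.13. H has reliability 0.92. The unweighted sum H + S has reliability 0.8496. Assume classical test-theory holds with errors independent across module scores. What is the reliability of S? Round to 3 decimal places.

Var(H+S) = 2 + 2·0.13 = 2.260.
True-score variance = ρ_H + ρ_S + 2·0.13, so 0.8496 = (0.92 + ρ_S + 0.26) / 2.260.
ρ_S = 0.8496·2.260 − 0.92 − 0.26 = 0.740.

0.740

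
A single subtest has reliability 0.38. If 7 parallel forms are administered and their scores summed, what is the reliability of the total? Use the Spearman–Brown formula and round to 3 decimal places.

ρ_k = kρ / (1 + (k−1)ρ) = 7·0.38 / (1 + 6·0.38) = 2.660 / 3.280 = 0.811.

0.811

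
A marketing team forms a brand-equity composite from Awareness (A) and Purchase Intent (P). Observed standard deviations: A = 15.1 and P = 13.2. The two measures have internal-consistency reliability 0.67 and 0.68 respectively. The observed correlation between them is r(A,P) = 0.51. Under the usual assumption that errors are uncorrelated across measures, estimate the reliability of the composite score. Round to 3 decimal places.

0.784

Var(A+P) = 15.1² + 13.2² + 2·[15.1·13.2·0.51] = 402.25 + 203.306 = 605.556.
Under uncorrelated errors the observed covariances equal the true-score covariances, so only the own-variance terms attenuate.
True-score variance = [15.1²·0.67 + 13.2²·0.68] + 203.306 = 271.25 + 203.306 = 474.556.
Reliability = 474.556 / 605.556 = 0.784.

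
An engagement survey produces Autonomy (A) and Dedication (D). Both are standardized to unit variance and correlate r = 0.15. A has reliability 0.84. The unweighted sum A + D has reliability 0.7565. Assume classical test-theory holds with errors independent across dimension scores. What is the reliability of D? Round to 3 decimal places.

0.600

Var(A+D) = 2 + 2·0.15 = 2.300.
True-score variance = ρ_A + ρ_D + 2·0.15, so 0.7565 = (0.84 + ρ_D + 0.30) / 2.300.
ρ_D = 0.7565·2.300 − 0.84 − 0.30 = 0.600.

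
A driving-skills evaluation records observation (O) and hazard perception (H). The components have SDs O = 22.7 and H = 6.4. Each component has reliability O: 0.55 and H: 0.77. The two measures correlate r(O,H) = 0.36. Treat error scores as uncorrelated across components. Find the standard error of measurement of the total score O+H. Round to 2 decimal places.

Var(total) = 556.25 + 104.602 = 660.852.
True-score variance = 314.949 + 104.602 = 419.55, so reliability = 0.6349.
Error variance = 660.852 − 419.55 = 241.301; SEM = √241.301 = 15.53.

15.53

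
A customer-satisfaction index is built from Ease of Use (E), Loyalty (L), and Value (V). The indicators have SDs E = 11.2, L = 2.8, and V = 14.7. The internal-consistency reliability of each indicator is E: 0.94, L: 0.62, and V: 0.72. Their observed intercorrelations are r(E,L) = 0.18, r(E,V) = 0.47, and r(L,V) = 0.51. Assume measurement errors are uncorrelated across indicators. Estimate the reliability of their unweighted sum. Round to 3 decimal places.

0.873

Var(E+L+V) = 11.2² + 2.8² + 14.7² + 2·[11.2·2.8·0.18 + 11.2·14.7·0.47 + 2.8·14.7·0.51] = 349.37 + 208.034 = 557.404.
Under uncorrelated errors the observed covariances equal the true-score covariances, so only the own-variance terms attenuate.
True-score variance = [11.2²·0.94 + 2.8²·0.62 + 14.7²·0.72] + 208.034 = 278.359 + 208.034 = 486.394.
Reliability = 486.394 / 557.404 = 0.873.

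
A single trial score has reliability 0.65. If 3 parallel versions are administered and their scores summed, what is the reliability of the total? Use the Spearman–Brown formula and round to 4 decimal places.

ρ_k = kρ / (1 + (k−1)ρ) = 3·0.65 / (1 + 2·0.65) = 1.950 / 2.300 = 0.8478.

0.8478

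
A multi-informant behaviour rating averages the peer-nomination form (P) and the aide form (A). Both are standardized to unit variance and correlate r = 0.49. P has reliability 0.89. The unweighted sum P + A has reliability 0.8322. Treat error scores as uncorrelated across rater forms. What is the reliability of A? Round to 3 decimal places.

Var(P+A) = 2 + 2·0.49 = 2.980.
True-score variance = ρ_P + ρ_A + 2·0.49, so 0.8322 = (0.89 + ρ_A + 0.98) / 2.980.
ρ_A = 0.8322·2.980 − 0.89 − 0.98 = 0.610.

0.610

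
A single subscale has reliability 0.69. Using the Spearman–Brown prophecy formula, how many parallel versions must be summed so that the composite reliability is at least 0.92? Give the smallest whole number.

6

k ≥ ρ*(1−ρ₁)/(ρ₁(1−ρ*)) = 0.92·0.31 / (0.69·0.08) = 5.167.
Smallest integer k = 6.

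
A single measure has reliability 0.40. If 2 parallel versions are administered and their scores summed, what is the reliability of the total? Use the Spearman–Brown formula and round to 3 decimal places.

ρ_k = kρ / (1 + (k−1)ρ) = 2·0.40 / (1 + 1·0.40) = 0.800 / 1.400 = 0.571.

0.571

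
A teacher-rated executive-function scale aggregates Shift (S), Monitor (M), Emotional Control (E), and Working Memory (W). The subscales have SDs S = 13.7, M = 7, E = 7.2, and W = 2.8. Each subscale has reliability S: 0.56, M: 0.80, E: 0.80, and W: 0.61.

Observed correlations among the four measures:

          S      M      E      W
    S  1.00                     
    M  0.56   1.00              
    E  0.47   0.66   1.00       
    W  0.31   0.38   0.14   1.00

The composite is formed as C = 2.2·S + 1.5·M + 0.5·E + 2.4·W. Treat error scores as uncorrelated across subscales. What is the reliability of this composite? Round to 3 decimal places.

0.750

Var(C) = 2.2²·13.7² + 1.5²·7² + 0.5²·7.2² + 2.4²·2.8² + 2·[3.3·13.7·7·0.56 + 1.1·13.7·7.2·0.47 + 5.28·13.7·2.8·0.31 + 0.75·7·7.2·0.66 + 3.6·7·2.8·0.38 + 1.2·7.2·2.8·0.14] = 1076.79 + 692.311 = 1769.1.
Under uncorrelated errors the observed covariances equal the true-score covariances, so only the own-variance terms attenuate.
True-score variance = [2.2²·13.7²·0.56 + 1.5²·7²·0.80 + 0.5²·7.2²·0.80 + 2.4²·2.8²·0.61] + 692.311 = 634.83 + 692.311 = 1327.14.
Reliability = 1327.14 / 1769.1 = 0.750.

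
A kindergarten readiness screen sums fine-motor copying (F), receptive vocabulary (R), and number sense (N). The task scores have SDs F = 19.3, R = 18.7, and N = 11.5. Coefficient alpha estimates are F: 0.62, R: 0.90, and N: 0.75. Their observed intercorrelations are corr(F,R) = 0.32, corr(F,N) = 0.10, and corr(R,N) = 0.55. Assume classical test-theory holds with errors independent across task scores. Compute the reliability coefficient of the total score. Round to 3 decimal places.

0.847

Var(F+R+N) = 19.3² + 18.7² + 11.5² + 2·[19.3·18.7·0.32 + 19.3·11.5·0.10 + 18.7·11.5·0.55] = 854.43 + 511.927 = 1366.36.
Because errors are independent across components, Cov(Tᵢ,Tⱼ) = Cov(Xᵢ,Xⱼ); the off-diagonal part of the true-score variance is the same as above.
True-score variance = [19.3²·0.62 + 18.7²·0.90 + 11.5²·0.75] + 511.927 = 644.852 + 511.927 = 1156.78.
Reliability = 1156.78 / 1366.36 = 0.847.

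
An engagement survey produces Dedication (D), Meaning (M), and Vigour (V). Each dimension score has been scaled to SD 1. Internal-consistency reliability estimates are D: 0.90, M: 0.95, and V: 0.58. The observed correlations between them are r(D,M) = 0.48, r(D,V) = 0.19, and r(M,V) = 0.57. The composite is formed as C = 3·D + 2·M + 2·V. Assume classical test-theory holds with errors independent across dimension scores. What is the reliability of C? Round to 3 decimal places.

0.906

Var(C) = 3² + 2² + 2² + 2·[6·0.48 + 6·0.19 + 4·0.57] = 17 + 12.6 = 29.6.
With uncorrelated errors the cross-covariances are all true-score covariance, so they carry over unchanged; only the diagonal terms shrink to ρᵢσᵢ².
True-score variance = [3²·0.90 + 2²·0.95 + 2²·0.58] + 12.6 = 14.22 + 12.6 = 26.82.
Reliability = 26.82 / 29.6 = 0.906.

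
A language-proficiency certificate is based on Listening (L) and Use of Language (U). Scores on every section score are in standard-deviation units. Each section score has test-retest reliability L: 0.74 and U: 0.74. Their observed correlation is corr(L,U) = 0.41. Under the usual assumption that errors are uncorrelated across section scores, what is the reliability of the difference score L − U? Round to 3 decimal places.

Var(L−U) = 1 + 1 − 2·0.41 = 2 − 0.82 = 1.18.
With uncorrelated errors the cross-covariances are all true-score covariance, so they carry over unchanged; only the diagonal terms shrink to ρᵢσᵢ².
True-score variance = [0.74 + 0.74] − 0.82 = 1.48 − 0.82 = 0.66.
Reliability = 0.66 / 1.18 = 0.559.

0.559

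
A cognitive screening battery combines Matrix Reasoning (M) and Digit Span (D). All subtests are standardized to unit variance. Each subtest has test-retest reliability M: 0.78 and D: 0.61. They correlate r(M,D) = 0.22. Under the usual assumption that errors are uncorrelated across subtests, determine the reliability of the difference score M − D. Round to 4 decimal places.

Var(M−D) = 1 + 1 − 2·0.22 = 2 − 0.44 = 1.56.
Under uncorrelated errors the observed covariances equal the true-score covariances, so only the own-variance terms attenuate.
True-score variance = [0.78 + 0.61] − 0.44 = 1.39 − 0.44 = 0.95.
Reliability = 0.95 / 1.56 = 0.6090.

0.6090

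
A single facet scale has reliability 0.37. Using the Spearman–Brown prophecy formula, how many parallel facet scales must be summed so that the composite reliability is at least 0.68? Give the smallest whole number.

k ≥ ρ*(1−ρ₁)/(ρ₁(1−ρ*)) = 0.68·0.63 / (0.37·0.32) = 3.618.
Smallest integer k = 4.

4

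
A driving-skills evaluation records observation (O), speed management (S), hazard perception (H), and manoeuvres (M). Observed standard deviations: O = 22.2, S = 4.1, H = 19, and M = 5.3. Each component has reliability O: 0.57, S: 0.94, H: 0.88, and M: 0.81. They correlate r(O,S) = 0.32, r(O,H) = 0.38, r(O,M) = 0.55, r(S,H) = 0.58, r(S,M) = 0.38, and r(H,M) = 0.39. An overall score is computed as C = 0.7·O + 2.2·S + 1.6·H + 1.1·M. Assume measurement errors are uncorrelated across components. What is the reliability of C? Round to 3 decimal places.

Var(C) = 0.7²·22.2² + 2.2²·4.1² + 1.6²·19² + 1.1²·5.3² + 2·[1.54·22.2·4.1·0.32 + 1.12·22.2·19·0.38 + 0.77·22.2·5.3·0.55 + 3.52·4.1·19·0.58 + 2.42·4.1·5.3·0.38 + 1.76·19·5.3·0.39] = 1281 + 1044.69 = 2325.69.
Under uncorrelated errors the observed covariances equal the true-score covariances, so only the own-variance terms attenuate.
True-score variance = [0.7²·22.2²·0.57 + 2.2²·4.1²·0.94 + 1.6²·19²·0.88 + 1.1²·5.3²·0.81] + 1044.69 = 1054.92 + 1044.69 = 2099.61.
Reliability = 2099.61 / 2325.69 = 0.903.

0.903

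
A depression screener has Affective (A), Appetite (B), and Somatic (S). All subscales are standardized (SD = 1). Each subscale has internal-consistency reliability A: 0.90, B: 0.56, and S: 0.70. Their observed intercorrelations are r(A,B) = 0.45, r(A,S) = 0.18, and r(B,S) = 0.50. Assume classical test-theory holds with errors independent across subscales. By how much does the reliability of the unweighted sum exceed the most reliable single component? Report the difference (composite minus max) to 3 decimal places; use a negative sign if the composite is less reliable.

Var(sum) = 3 + 2.26 = 5.26; true-score variance = 2.16 + 2.26 = 4.42; composite reliability = 0.8403.
Max component reliability = 0.9000.
Difference = 0.8403 − 0.9000 = -0.060.

-0.060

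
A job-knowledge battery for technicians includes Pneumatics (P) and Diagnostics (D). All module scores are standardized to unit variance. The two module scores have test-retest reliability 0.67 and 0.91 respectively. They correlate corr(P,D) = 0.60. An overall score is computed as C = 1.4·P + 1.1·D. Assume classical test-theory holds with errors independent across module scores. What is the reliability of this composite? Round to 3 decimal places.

Var(C) = 1.4² + 1.1² + 2·[1.54·0.60] = 3.17 + 1.848 = 5.018.
Because errors are independent across components, Cov(Tᵢ,Tⱼ) = Cov(Xᵢ,Xⱼ); the off-diagonal part of the true-score variance is the same as above.
True-score variance = [1.4²·0.67 + 1.1²·0.91] + 1.848 = 2.4143 + 1.848 = 4.2623.
Reliability = 4.2623 / 5.018 = 0.849.

0.849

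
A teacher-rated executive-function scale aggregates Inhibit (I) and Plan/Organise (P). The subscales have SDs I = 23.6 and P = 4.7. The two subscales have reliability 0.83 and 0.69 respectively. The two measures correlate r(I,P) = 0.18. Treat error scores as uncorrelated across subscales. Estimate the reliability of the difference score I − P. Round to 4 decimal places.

0.8117

Var(I−P) = 23.6² + 4.7² − 2·23.6·4.7·0.18 = 579.05 − 39.9312 = 539.119.
Because errors are independent across components, Cov(Tᵢ,Tⱼ) = Cov(Xᵢ,Xⱼ); the off-diagonal part of the true-score variance is the same as above.
True-score variance = [23.6²·0.83 + 4.7²·0.69] − 39.9312 = 477.519 − 39.9312 = 437.588.
Reliability = 437.588 / 539.119 = 0.8117.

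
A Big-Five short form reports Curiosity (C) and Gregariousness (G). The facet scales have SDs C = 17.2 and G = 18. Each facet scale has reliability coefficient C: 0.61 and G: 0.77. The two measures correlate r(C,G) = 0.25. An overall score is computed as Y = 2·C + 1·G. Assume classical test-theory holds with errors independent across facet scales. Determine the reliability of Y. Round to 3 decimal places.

Var(Y) = 2²·17.2² + 18² + 2·[2·17.2·18·0.25] = 1507.36 + 309.6 = 1816.96.
With uncorrelated errors the cross-covariances are all true-score covariance, so they carry over unchanged; only the diagonal terms shrink to ρᵢσᵢ².
True-score variance = [2²·17.2²·0.61 + 18²·0.77] + 309.6 = 971.33 + 309.6 = 1280.93.
Reliability = 1280.93 / 1816.96 = 0.705.

0.705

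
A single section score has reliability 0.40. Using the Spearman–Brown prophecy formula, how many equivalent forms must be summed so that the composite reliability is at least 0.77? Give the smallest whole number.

6

k ≥ ρ*(1−ρ₁)/(ρ₁(1−ρ*)) = 0.77·0.60 / (0.40·0.23) = 5.022.
Smallest integer k = 6.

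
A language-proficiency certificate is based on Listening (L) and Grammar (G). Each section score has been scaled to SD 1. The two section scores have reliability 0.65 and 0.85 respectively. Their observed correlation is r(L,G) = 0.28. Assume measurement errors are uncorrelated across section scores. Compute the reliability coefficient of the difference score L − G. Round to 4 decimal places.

Var(L−G) = 1 + 1 − 2·0.28 = 2 − 0.56 = 1.44.
Under uncorrelated errors the observed covariances equal the true-score covariances, so only the own-variance terms attenuate.
True-score variance = [0.65 + 0.85] − 0.56 = 1.5 − 0.56 = 0.94.
Reliability = 0.94 / 1.44 = 0.6528.

0.6528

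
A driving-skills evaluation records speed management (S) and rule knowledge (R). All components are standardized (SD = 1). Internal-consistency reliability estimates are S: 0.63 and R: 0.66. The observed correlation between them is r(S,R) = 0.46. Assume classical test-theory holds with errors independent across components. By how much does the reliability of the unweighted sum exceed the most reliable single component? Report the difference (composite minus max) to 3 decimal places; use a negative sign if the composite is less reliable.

0.097

Var(sum) = 2 + 0.92 = 2.92; true-score variance = 1.29 + 0.92 = 2.21; composite reliability = 0.7568.
Max component reliability = 0.6600.
Difference = 0.7568 − 0.6600 = 0.097.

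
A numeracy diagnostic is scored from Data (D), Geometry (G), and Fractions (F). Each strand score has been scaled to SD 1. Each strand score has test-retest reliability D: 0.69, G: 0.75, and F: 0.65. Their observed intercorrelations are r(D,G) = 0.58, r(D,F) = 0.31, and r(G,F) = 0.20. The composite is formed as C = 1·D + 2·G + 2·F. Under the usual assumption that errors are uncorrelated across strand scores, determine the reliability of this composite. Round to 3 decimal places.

Var(C) = 1 + 2² + 2² + 2·[2·0.58 + 2·0.31 + 4·0.20] = 9 + 5.16 = 14.16.
Because errors are independent across components, Cov(Tᵢ,Tⱼ) = Cov(Xᵢ,Xⱼ); the off-diagonal part of the true-score variance is the same as above.
True-score variance = [0.69 + 2²·0.75 + 2²·0.65] + 5.16 = 6.29 + 5.16 = 11.45.
Reliability = 11.45 / 14.16 = 0.809.

0.809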